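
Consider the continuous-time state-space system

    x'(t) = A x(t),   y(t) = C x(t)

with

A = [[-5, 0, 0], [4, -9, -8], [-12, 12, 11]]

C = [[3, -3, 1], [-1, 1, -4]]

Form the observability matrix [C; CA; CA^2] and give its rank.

2

CA = [[-39, 39, 35], [57, -57, -52]]
CA^2 = [[-69, 69, 73], [111, -111, -116]]
Observability matrix O = [C; CA; CA^2] = [[3, -3, 1], [-1, 1, -4], [-39, 39, 35], [57, -57, -52], [-69, 69, 73], [111, -111, -116]]
The columns c1, c2, c3 of O are linearly dependent: c1 + c2 = 0 (check each entry), so rank(O) ≤ 2.
The 2×2 minor from rows 1, 2, columns 1, 3 is 3·(-4) - 1·(-1) = -12 - (-1) = -11 ≠ 0, so rank(O) = 2.
rank(O) = 2 < n = 3, so the pair (A, C) is not completely observable.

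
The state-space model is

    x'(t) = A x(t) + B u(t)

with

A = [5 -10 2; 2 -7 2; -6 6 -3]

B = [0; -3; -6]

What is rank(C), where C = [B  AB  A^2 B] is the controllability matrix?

2

AB = [[18], [9], [0]]
A^2B = [[0], [-27], [-54]]
Controllability matrix C = [B  AB  A^2B] = [[0, 18, 0], [-3, 9, -27], [-6, 0, -54]]
The rows r1, r2, r3 of C are linearly dependent: r1 - 2·r2 + r3 = 0 (check each entry), so rank(C) ≤ 2.
The 2×2 minor from rows 1, 2, columns 1, 2 is 0·9 - 18·(-3) = 0 - (-54) = 54 ≠ 0, so rank(C) = 2.
rank(C) = 2 < n = 3, so the pair (A, B) is not completely controllable.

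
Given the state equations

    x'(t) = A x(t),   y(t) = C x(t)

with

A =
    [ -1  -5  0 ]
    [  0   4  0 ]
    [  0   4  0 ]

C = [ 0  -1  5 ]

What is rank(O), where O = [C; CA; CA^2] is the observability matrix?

CA = [[0, 16, 0]]
CA^2 = [[0, 64, 0]]
Observability matrix O = [C; CA; CA^2] = [[0, -1, 5], [0, 16, 0], [0, 64, 0]]
Column 1 of O is identically zero, so rank(O) ≤ 2.
The 2×2 minor from rows 1, 2, columns 2, 3 is (-1)·0 - 5·16 = 0 - 80 = -80 ≠ 0, so rank(O) = 2.
rank(O) = 2 < n = 3, so the pair (A, C) is not completely observable.

2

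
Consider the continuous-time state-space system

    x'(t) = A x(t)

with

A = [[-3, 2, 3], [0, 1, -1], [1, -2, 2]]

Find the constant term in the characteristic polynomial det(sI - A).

5

Expand det(sI - A) for the 3×3 matrix.
p(s) = s^3 - 12s + 5.
(Check: constant term = det(-A) = (-1)^3 det A = 5; coefficient of s^2 = -tr A = 0.)
The constant term is 5.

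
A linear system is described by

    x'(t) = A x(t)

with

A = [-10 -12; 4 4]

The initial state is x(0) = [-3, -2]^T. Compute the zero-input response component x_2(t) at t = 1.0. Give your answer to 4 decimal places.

det(sI - A) = s^2 - (tr A)s + det A, with tr A = (-10) + 4 = -6 and det A = (-10)·4 - (-12)·4 = -40 - (-48) = 8.
So p(s) = det(sI - A) = s^2 + 6s + 8.
Factor s^2 + 6s + 8: two numbers with sum -6 and product 8 are -2 and -4, so s^2 + 6s + 8 = (s + 2)(s + 4).
Hence p(s) = (s + 2) (s + 4), with roots -4, -2.
The eigenvalues -4, -2 are distinct and real, so A is diagonalisable and x(t) = e^{At} x(0) = V diag(e^{λ_i t}) V^{-1} x(0), where the columns of V are the eigenvectors.
λ = -4: A - (-4)I = [[-6, -12], [4, 8]]. Row 1 gives (-6)·v1 + (-12)·v2 = 0, so take v_1 = [2, -1]^T.
λ = -2: A - (-2)I = [[-8, -12], [4, 6]]. Row 1 gives (-8)·v1 + (-12)·v2 = 0, so take v_2 = [3, -2]^T.
V = [v_1 v_2] = [[2, 3], [-1, -2]] has det V = -1, so V^{-1} = adj(V)/det V = [[2, 3], [-1, -2]].
Modal coordinates z(0) = V^{-1} x(0): 2·(-3) + 3·(-2) = -12; (-1)·(-3) + (-2)·(-2) = 7; so z(0) = [-12, 7]^T.
x_2(t) = Σ_i (v_i)_2 · z_i(0) · e^{λ_i t} (row 2 of V times the modal terms).
x_2(1.0) = (-1)·(-12)·e^{-4·1.0} + (-2)·7·e^{-2·1.0} = 12·0.018316 + (-14)·0.135335 = -1.6749.

-1.6749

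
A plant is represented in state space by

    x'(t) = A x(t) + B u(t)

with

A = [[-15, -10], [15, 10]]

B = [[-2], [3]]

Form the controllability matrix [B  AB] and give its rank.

1

AB = [[0], [0]]
Controllability matrix C = [B  AB] = [[-2, 0], [3, 0]]
Every column of C is a scalar multiple of column 1 = [-2, 3] (multipliers 1, 0), so the columns span a one-dimensional space.
C ≠ 0, hence rank(C) = 1.
rank(C) = 1 < n = 2, so the pair (A, B) is not completely controllable.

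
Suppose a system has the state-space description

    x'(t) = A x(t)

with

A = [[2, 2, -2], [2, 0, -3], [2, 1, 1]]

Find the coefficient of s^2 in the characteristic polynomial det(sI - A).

Expand det(sI - A) for the 3×3 matrix.
p(s) = s^3 - 3s^2 + 5s + 14.
(Check: constant term = det(-A) = (-1)^3 det A = 14; coefficient of s^2 = -tr A = -3.)
The coefficient of s^2 is -3.

-3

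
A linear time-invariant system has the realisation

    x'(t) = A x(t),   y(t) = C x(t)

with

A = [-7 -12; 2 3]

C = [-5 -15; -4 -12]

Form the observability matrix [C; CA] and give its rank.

1

CA = [[5, 15], [4, 12]]
Observability matrix O = [C; CA] = [[-5, -15], [-4, -12], [5, 15], [4, 12]]
Every row of O is a scalar multiple of row 1 = [-5, -15] (multipliers 1, 4/5, -1, -4/5), so the rows span a one-dimensional space.
O ≠ 0, hence rank(O) = 1.
rank(O) = 1 < n = 2, so the pair (A, C) is not completely observable.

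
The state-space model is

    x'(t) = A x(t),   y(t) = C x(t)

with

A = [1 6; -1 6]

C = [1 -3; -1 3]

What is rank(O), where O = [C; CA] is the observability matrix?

1

CA = [[4, -12], [-4, 12]]
Observability matrix O = [C; CA] = [[1, -3], [-1, 3], [4, -12], [-4, 12]]
Every row of O is a scalar multiple of row 1 = [1, -3] (multipliers 1, -1, 4, -4), so the rows span a one-dimensional space.
O ≠ 0, hence rank(O) = 1.
rank(O) = 1 < n = 2, so the pair (A, C) is not completely observable.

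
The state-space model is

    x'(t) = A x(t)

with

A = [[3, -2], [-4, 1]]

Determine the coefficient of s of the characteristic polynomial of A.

-4

For a 2×2 matrix, det(sI - A) = s^2 - (tr A)s + det A.
tr A = 4, det A = -5.
So p(s) = s^2 - 4s - 5.
The coefficient of s is -4.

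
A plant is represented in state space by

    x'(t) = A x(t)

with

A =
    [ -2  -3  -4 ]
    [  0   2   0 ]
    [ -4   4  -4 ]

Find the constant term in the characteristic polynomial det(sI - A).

16

Expand det(sI - A) for the 3×3 matrix.
p(s) = s^3 + 4s^2 - 20s + 16.
(Check: constant term = det(-A) = (-1)^3 det A = 16; coefficient of s^2 = -tr A = 4.)
The constant term is 16.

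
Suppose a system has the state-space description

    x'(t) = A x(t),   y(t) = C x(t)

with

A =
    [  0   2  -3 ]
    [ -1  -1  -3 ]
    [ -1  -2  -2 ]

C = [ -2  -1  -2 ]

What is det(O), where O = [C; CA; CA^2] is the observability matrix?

CA = [[3, 1, 13]]
CA^2 = [[-14, -21, -38]]
Observability matrix O = [C; CA; CA^2] = [[-2, -1, -2], [3, 1, 13], [-14, -21, -38]]
Expanding along the first row, det(O) = (-2)·(1·(-38) - 13·(-21)) - (-1)·(3·(-38) - 13·(-14)) + (-2)·(3·(-21) - 1·(-14)) = (-2)·235 - (-1)·68 + (-2)·(-49) = -304
Since det(O) ≠ 0, rank(O) = 3 and the system is completely observable.

-304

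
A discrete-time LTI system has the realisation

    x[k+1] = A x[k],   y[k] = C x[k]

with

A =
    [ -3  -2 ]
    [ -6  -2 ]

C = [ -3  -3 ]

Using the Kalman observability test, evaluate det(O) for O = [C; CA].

45

CA = [[27, 12]]
Observability matrix O = [C; CA] = [[-3, -3], [27, 12]]
det(O) = (-3)·12 - (-3)·27 = -36 - (-81) = 45
Since det(O) ≠ 0, rank(O) = 2 and the system is completely observable.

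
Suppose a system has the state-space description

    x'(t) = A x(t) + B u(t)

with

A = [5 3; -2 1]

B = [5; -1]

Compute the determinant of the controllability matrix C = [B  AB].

AB = [[22], [-11]]
Controllability matrix C = [B  AB] = [[5, 22], [-1, -11]]
det(C) = 5·(-11) - 22·(-1) = -55 - (-22) = -33
Since det(C) ≠ 0, rank(C) = 2 and the system is completely controllable.

-33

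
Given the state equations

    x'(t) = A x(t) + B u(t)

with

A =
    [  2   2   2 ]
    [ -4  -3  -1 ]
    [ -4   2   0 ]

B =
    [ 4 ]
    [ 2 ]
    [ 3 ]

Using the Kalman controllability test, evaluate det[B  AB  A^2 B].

AB = [[18], [-25], [-12]]
A^2B = [[-38], [15], [-122]]
Controllability matrix C = [B  AB  A^2B] = [[4, 18, -38], [2, -25, 15], [3, -12, -122]]
Expanding along the first row, det(C) = 4·((-25)·(-122) - 15·(-12)) - 18·(2·(-122) - 15·3) + (-38)·(2·(-12) - (-25)·3) = 4·3230 - 18·(-289) + (-38)·51 = 16184
Since det(C) ≠ 0, rank(C) = 3 and the system is completely controllable.

16184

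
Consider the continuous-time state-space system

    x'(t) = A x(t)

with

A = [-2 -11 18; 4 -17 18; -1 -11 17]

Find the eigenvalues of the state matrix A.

det(sI - A) = s^3 - (tr A)s^2 + (M11 + M22 + M33)s - det A, where Mii is the 2×2 principal minor of A obtained by deleting row i and column i.
tr A = (-2) + (-17) + 17 = -2; M11 = (-17)·17 - 18·(-11) = -289 - (-198) = -91; M22 = (-2)·17 - 18·(-1) = -34 - (-18) = -16; M33 = (-2)·(-17) - (-11)·4 = 34 - (-44) = 78; sum of minors = -29.
det A = (-2)·((-17)·17 - 18·(-11)) - (-11)·(4·17 - 18·(-1)) + 18·(4·(-11) - (-17)·(-1)) = (-2)·(-91) - (-11)·86 + 18·(-61) = 30.
So p(s) = det(sI - A) = s^3 + 2s^2 - 29s - 30.
Rational-root test: any integer root divides -30. Testing small divisors, s = -1 works: p(-1) = -1 + 2 + 29 + (-30) = 0, so (s + 1) is a factor.
Dividing, p(s) = (s + 1)(s^2 + s - 30).
Factor s^2 + s - 30: two numbers with sum -1 and product -30 are 5 and -6, so s^2 + s - 30 = (s - 5)(s + 6).
Hence p(s) = (s - 5) (s + 1) (s + 6), with roots -6, -1, 5.
At least one eigenvalue has non-negative real part, so the system is not asymptotically stable.

-6, -1, 5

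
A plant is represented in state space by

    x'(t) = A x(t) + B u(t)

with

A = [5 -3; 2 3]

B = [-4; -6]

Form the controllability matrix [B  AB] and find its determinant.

AB = [[-2], [-26]]
Controllability matrix C = [B  AB] = [[-4, -2], [-6, -26]]
det(C) = (-4)·(-26) - (-2)·(-6) = 104 - 12 = 92
Since det(C) ≠ 0, rank(C) = 2 and the system is completely controllable.

92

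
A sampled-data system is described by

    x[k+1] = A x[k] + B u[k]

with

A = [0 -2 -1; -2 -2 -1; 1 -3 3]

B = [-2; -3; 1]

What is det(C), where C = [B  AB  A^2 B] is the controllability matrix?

118

AB = [[5], [9], [10]]
A^2B = [[-28], [-38], [8]]
Controllability matrix C = [B  AB  A^2B] = [[-2, 5, -28], [-3, 9, -38], [1, 10, 8]]
Expanding along the first row, det(C) = (-2)·(9·8 - (-38)·10) - 5·((-3)·8 - (-38)·1) + (-28)·((-3)·10 - 9·1) = (-2)·452 - 5·14 + (-28)·(-39) = 118
Since det(C) ≠ 0, rank(C) = 3 and the system is completely controllable.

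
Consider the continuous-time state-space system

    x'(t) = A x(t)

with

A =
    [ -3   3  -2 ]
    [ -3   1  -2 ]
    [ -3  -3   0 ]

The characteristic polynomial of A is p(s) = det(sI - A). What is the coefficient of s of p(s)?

Expand det(sI - A) for the 3×3 matrix.
p(s) = s^3 + 2s^2 - 6s - 12.
(Check: constant term = det(-A) = (-1)^3 det A = -12; coefficient of s^2 = -tr A = 2.)
The coefficient of s is -6.

-6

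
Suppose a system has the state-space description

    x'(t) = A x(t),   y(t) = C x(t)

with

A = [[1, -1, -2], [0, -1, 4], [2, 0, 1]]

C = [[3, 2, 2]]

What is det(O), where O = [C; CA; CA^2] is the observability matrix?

1136

CA = [[7, -5, 4]]
CA^2 = [[15, -2, -30]]
Observability matrix O = [C; CA; CA^2] = [[3, 2, 2], [7, -5, 4], [15, -2, -30]]
Expanding along the first row, det(O) = 3·((-5)·(-30) - 4·(-2)) - 2·(7·(-30) - 4·15) + 2·(7·(-2) - (-5)·15) = 3·158 - 2·(-270) + 2·61 = 1136
Since det(O) ≠ 0, rank(O) = 3 and the system is completely observable.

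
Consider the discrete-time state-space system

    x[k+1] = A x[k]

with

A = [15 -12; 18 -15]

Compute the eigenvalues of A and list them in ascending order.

-3, 3

det(zI - A) = z^2 - (tr A)z + det A, with tr A = 15 + (-15) = 0 and det A = 15·(-15) - (-12)·18 = -225 - (-216) = -9.
So p(z) = det(zI - A) = z^2 - 9.
Factor z^2 - 9: two numbers with sum 0 and product -9 are 3 and -3, so z^2 - 9 = (z - 3)(z + 3).
Hence p(z) = (z - 3) (z + 3), with roots -3, 3.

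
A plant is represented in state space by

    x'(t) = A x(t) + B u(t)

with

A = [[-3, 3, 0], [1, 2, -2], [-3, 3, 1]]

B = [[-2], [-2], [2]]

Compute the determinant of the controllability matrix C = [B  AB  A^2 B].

-1136

AB = [[0], [-10], [2]]
A^2B = [[-30], [-24], [-28]]
Controllability matrix C = [B  AB  A^2B] = [[-2, 0, -30], [-2, -10, -24], [2, 2, -28]]
Expanding along the first row, det(C) = (-2)·((-10)·(-28) - (-24)·2) - 0·((-2)·(-28) - (-24)·2) + (-30)·((-2)·2 - (-10)·2) = (-2)·328 - 0·104 + (-30)·16 = -1136
Since det(C) ≠ 0, rank(C) = 3 and the system is completely controllable.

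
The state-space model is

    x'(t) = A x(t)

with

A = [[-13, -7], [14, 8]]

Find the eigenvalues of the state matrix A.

det(sI - A) = s^2 - (tr A)s + det A, with tr A = (-13) + 8 = -5 and det A = (-13)·8 - (-7)·14 = -104 - (-98) = -6.
So p(s) = det(sI - A) = s^2 + 5s - 6.
Factor s^2 + 5s - 6: two numbers with sum -5 and product -6 are 1 and -6, so s^2 + 5s - 6 = (s - 1)(s + 6).
Hence p(s) = (s - 1) (s + 6), with roots -6, 1.
At least one eigenvalue has non-negative real part, so the system is not asymptotically stable.

-6, 1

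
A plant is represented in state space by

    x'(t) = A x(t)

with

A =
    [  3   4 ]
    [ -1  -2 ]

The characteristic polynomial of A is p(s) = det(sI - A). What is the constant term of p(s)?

For a 2×2 matrix, det(sI - A) = s^2 - (tr A)s + det A.
tr A = 1, det A = -2.
So p(s) = s^2 - s - 2.
The constant term is -2.

-2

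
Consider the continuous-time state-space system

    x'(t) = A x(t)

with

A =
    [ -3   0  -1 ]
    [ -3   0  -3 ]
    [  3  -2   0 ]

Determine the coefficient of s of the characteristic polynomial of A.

Expand det(sI - A) for the 3×3 matrix.
p(s) = s^3 + 3s^2 - 3s - 12.
(Check: constant term = det(-A) = (-1)^3 det A = -12; coefficient of s^2 = -tr A = 3.)
The coefficient of s is -3.

-3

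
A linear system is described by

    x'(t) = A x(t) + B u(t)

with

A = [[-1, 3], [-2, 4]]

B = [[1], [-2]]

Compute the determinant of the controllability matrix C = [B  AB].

AB = [[-7], [-10]]
Controllability matrix C = [B  AB] = [[1, -7], [-2, -10]]
det(C) = 1·(-10) - (-7)·(-2) = -10 - 14 = -24
Since det(C) ≠ 0, rank(C) = 2 and the system is completely controllable.

-24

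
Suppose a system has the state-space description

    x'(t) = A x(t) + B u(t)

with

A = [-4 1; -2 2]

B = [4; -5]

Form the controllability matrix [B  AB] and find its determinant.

AB = [[-21], [-18]]
Controllability matrix C = [B  AB] = [[4, -21], [-5, -18]]
det(C) = 4·(-18) - (-21)·(-5) = -72 - 105 = -177
Since det(C) ≠ 0, rank(C) = 2 and the system is completely controllable.

-177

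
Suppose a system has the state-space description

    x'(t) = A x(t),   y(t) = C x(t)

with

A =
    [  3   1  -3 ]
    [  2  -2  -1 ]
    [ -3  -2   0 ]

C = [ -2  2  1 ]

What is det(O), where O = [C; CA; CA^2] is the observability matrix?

-81

CA = [[-5, -8, 4]]
CA^2 = [[-43, 3, 23]]
Observability matrix O = [C; CA; CA^2] = [[-2, 2, 1], [-5, -8, 4], [-43, 3, 23]]
Expanding along the first row, det(O) = (-2)·((-8)·23 - 4·3) - 2·((-5)·23 - 4·(-43)) + 1·((-5)·3 - (-8)·(-43)) = (-2)·(-196) - 2·57 + 1·(-359) = -81
Since det(O) ≠ 0, rank(O) = 3 and the system is completely observable.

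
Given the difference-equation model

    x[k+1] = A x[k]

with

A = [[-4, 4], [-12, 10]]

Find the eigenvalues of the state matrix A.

2, 4

det(zI - A) = z^2 - (tr A)z + det A, with tr A = (-4) + 10 = 6 and det A = (-4)·10 - 4·(-12) = -40 - (-48) = 8.
So p(z) = det(zI - A) = z^2 - 6z + 8.
Factor z^2 - 6z + 8: two numbers with sum 6 and product 8 are 4 and 2, so z^2 - 6z + 8 = (z - 4)(z - 2).
Hence p(z) = (z - 4) (z - 2), with roots 2, 4.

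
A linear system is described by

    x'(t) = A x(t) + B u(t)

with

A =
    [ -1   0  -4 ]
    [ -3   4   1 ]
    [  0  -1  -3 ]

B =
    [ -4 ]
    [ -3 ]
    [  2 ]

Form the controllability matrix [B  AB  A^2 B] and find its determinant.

-400

AB = [[-4], [2], [-3]]
A^2B = [[16], [17], [7]]
Controllability matrix C = [B  AB  A^2B] = [[-4, -4, 16], [-3, 2, 17], [2, -3, 7]]
Expanding along the first row, det(C) = (-4)·(2·7 - 17·(-3)) - (-4)·((-3)·7 - 17·2) + 16·((-3)·(-3) - 2·2) = (-4)·65 - (-4)·(-55) + 16·5 = -400
Since det(C) ≠ 0, rank(C) = 3 and the system is completely controllable.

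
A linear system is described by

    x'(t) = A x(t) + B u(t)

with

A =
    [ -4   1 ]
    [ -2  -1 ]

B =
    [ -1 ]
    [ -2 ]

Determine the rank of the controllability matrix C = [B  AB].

1

AB = [[2], [4]]
Controllability matrix C = [B  AB] = [[-1, 2], [-2, 4]]
Every column of C is a scalar multiple of column 1 = [-1, -2] (multipliers 1, -2), so the columns span a one-dimensional space.
C ≠ 0, hence rank(C) = 1.
rank(C) = 1 < n = 2, so the pair (A, B) is not completely controllable.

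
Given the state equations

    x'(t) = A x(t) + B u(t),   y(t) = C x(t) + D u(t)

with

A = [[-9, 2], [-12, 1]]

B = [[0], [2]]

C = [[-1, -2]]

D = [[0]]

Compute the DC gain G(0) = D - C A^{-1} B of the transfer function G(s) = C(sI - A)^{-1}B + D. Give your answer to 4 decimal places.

-2.6667

G(0) = C(-A)^{-1}B + D = -C A^{-1} B + D.
det A = 15, so A^{-1} = (1/15)·adj(A) = [[1/15, -2/15], [4/5, -3/5]]
A^{-1} B = [-4/15, -6/5]^T
C A^{-1} B = 8/3
G(0) = D - C A^{-1} B = 0 - (8/3) = -8/3 ≈ -2.6667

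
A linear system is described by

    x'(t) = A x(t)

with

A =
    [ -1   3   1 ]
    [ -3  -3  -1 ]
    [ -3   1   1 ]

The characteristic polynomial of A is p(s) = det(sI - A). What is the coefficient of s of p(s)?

12

Expand det(sI - A) for the 3×3 matrix.
p(s) = s^3 + 3s^2 + 12s - 8.
(Check: constant term = det(-A) = (-1)^3 det A = -8; coefficient of s^2 = -tr A = 3.)
The coefficient of s is 12.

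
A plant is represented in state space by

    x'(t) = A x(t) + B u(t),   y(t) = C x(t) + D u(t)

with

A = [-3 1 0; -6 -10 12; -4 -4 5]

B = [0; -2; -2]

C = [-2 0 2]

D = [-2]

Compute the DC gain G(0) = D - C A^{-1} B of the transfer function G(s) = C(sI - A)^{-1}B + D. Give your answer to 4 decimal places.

-6.3333

G(0) = C(-A)^{-1}B + D = -C A^{-1} B + D.
det A = -12, so A^{-1} = (1/-12)·adj(A) = [[1/6, 5/12, -1], [3/2, 5/4, -3], [4/3, 4/3, -3]]
A^{-1} B = [7/6, 7/2, 10/3]^T
C A^{-1} B = 13/3
G(0) = D - C A^{-1} B = -2 - (13/3) = -19/3 ≈ -6.3333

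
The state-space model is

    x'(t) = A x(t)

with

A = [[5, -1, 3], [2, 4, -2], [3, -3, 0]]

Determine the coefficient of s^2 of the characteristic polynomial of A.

Expand det(sI - A) for the 3×3 matrix.
p(s) = s^3 - 9s^2 + 7s + 78.
(Check: constant term = det(-A) = (-1)^3 det A = 78; coefficient of s^2 = -tr A = -9.)
The coefficient of s^2 is -9.

-9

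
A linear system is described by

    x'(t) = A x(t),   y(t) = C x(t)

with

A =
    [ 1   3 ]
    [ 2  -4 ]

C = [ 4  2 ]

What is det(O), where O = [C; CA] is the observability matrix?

0

CA = [[8, 4]]
Observability matrix O = [C; CA] = [[4, 2], [8, 4]]
det(O) = 4·4 - 2·8 = 16 - 16 = 0
Since det(O) = 0, rank(O) < 2 and the system is not completely observable.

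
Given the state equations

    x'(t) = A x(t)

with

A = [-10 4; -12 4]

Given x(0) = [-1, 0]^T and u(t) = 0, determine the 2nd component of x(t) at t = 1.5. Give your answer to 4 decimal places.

0.2838

det(sI - A) = s^2 - (tr A)s + det A, with tr A = (-10) + 4 = -6 and det A = (-10)·4 - 4·(-12) = -40 - (-48) = 8.
So p(s) = det(sI - A) = s^2 + 6s + 8.
Factor s^2 + 6s + 8: two numbers with sum -6 and product 8 are -2 and -4, so s^2 + 6s + 8 = (s + 2)(s + 4).
Hence p(s) = (s + 2) (s + 4), with roots -4, -2.
The eigenvalues -4, -2 are distinct and real, so A is diagonalisable and x(t) = e^{At} x(0) = V diag(e^{λ_i t}) V^{-1} x(0), where the columns of V are the eigenvectors.
λ = -4: A - (-4)I = [[-6, 4], [-12, 8]]. Row 1 gives (-6)·v1 + 4·v2 = 0, so take v_1 = [2, 3]^T.
λ = -2: A - (-2)I = [[-8, 4], [-12, 6]]. Row 1 gives (-8)·v1 + 4·v2 = 0, so take v_2 = [-1, -2]^T.
V = [v_1 v_2] = [[2, -1], [3, -2]] has det V = -1, so V^{-1} = adj(V)/det V = [[2, -1], [3, -2]].
Modal coordinates z(0) = V^{-1} x(0): 2·(-1) + (-1)·0 = -2; 3·(-1) + (-2)·0 = -3; so z(0) = [-2, -3]^T.
x_2(t) = Σ_i (v_i)_2 · z_i(0) · e^{λ_i t} (row 2 of V times the modal terms).
x_2(1.5) = 3·(-2)·e^{-4·1.5} + (-2)·(-3)·e^{-2·1.5} = (-6)·0.002479 + 6·0.049787 = 0.2838.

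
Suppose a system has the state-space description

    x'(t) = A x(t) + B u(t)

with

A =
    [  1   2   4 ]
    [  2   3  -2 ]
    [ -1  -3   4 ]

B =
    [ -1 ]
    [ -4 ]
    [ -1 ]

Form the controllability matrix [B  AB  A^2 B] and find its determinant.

AB = [[-13], [-12], [9]]
A^2B = [[-1], [-80], [85]]
Controllability matrix C = [B  AB  A^2B] = [[-1, -13, -1], [-4, -12, -80], [-1, 9, 85]]
Expanding along the first row, det(C) = (-1)·((-12)·85 - (-80)·9) - (-13)·((-4)·85 - (-80)·(-1)) + (-1)·((-4)·9 - (-12)·(-1)) = (-1)·(-300) - (-13)·(-420) + (-1)·(-48) = -5112
Since det(C) ≠ 0, rank(C) = 3 and the system is completely controllable.

-5112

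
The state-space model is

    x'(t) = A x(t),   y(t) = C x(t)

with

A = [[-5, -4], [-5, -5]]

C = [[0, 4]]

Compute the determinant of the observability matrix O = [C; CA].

80

CA = [[-20, -20]]
Observability matrix O = [C; CA] = [[0, 4], [-20, -20]]
det(O) = 0·(-20) - 4·(-20) = 0 - (-80) = 80
Since det(O) ≠ 0, rank(O) = 2 and the system is completely observable.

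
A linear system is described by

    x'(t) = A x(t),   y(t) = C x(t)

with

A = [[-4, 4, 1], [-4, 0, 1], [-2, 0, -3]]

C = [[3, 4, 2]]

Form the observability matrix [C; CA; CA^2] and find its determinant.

3244

CA = [[-32, 12, 1]]
CA^2 = [[78, -128, -23]]
Observability matrix O = [C; CA; CA^2] = [[3, 4, 2], [-32, 12, 1], [78, -128, -23]]
Expanding along the first row, det(O) = 3·(12·(-23) - 1·(-128)) - 4·((-32)·(-23) - 1·78) + 2·((-32)·(-128) - 12·78) = 3·(-148) - 4·658 + 2·3160 = 3244
Since det(O) ≠ 0, rank(O) = 3 and the system is completely observable.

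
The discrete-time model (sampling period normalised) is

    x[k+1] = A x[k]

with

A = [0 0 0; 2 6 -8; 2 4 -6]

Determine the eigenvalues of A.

det(zI - A) = z^3 - (tr A)z^2 + (M11 + M22 + M33)z - det A, where Mii is the 2×2 principal minor of A obtained by deleting row i and column i.
tr A = 0 + 6 + (-6) = 0; M11 = 6·(-6) - (-8)·4 = -36 - (-32) = -4; M22 = 0·(-6) - 0·2 = 0 - 0 = 0; M33 = 0·6 - 0·2 = 0 - 0 = 0; sum of minors = -4.
det A = 0·(6·(-6) - (-8)·4) - 0·(2·(-6) - (-8)·2) + 0·(2·4 - 6·2) = 0·(-4) - 0·4 + 0·(-4) = 0.
So p(z) = det(zI - A) = z^3 - 4z.
The constant term is 0, so p(z) = z(z^2 - 4).
Factor z^2 - 4: two numbers with sum 0 and product -4 are 2 and -2, so z^2 - 4 = (z - 2)(z + 2).
Hence p(z) = z (z - 2) (z + 2), with roots -2, 0, 2.

-2, 0, 2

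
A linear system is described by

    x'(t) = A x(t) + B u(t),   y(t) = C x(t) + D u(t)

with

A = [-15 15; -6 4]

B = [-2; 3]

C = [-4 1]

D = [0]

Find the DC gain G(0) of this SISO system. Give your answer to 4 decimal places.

G(0) = C(-A)^{-1}B + D = -C A^{-1} B + D.
det A = 30, so A^{-1} = (1/30)·adj(A) = [[2/15, -1/2], [1/5, -1/2]]
A^{-1} B = [-53/30, -19/10]^T
C A^{-1} B = 31/6
G(0) = D - C A^{-1} B = 0 - (31/6) = -31/6 ≈ -5.1667

-5.1667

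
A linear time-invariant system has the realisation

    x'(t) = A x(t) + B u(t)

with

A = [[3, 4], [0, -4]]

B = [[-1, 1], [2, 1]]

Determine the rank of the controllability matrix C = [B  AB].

2

AB = [[5, 7], [-8, -4]]
Controllability matrix C = [B  AB] = [[-1, 1, 5, 7], [2, 1, -8, -4]]
Take the 2×2 submatrix of C formed by columns 1, 2: [[-1, 1], [2, 1]]. Its determinant is (-1)·1 - 1·2 = -1 - 2 = -3 ≠ 0.
So rank(C) ≥ 2; since C has 2 rows, rank(C) = 2.
rank(C) = 2 = n, so the pair (A, B) is completely controllable.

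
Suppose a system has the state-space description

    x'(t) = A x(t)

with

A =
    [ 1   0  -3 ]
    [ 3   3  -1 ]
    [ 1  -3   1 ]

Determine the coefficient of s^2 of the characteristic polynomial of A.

Expand det(sI - A) for the 3×3 matrix.
p(s) = s^3 - 5s^2 + 7s - 36.
(Check: constant term = det(-A) = (-1)^3 det A = -36; coefficient of s^2 = -tr A = -5.)
The coefficient of s^2 is -5.

-5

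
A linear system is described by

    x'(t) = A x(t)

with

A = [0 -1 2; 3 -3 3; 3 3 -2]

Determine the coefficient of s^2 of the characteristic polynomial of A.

5

Expand det(sI - A) for the 3×3 matrix.
p(s) = s^3 + 5s^2 - 6s - 21.
(Check: constant term = det(-A) = (-1)^3 det A = -21; coefficient of s^2 = -tr A = 5.)
The coefficient of s^2 is 5.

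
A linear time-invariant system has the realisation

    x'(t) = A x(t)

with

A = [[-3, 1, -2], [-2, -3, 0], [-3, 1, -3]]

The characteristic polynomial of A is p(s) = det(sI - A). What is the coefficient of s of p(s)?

Expand det(sI - A) for the 3×3 matrix.
p(s) = s^3 + 9s^2 + 23s + 11.
(Check: constant term = det(-A) = (-1)^3 det A = 11; coefficient of s^2 = -tr A = 9.)
The coefficient of s is 23.

23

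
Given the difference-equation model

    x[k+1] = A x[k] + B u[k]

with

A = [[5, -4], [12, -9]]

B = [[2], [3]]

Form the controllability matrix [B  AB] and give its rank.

1

AB = [[-2], [-3]]
Controllability matrix C = [B  AB] = [[2, -2], [3, -3]]
Every column of C is a scalar multiple of column 1 = [2, 3] (multipliers 1, -1), so the columns span a one-dimensional space.
C ≠ 0, hence rank(C) = 1.
rank(C) = 1 < n = 2, so the pair (A, B) is not completely controllable.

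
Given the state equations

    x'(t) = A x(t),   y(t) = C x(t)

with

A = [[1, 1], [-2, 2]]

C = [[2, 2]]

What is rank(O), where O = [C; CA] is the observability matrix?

2

CA = [[-2, 6]]
Observability matrix O = [C; CA] = [[2, 2], [-2, 6]]
det(O) = 2·6 - 2·(-2) = 12 - (-4) = 16 ≠ 0, so rank(O) = 2.
rank(O) = 2 = n, so the pair (A, C) is completely observable.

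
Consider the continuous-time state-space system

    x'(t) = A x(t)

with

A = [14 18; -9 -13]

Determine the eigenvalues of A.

det(sI - A) = s^2 - (tr A)s + det A, with tr A = 14 + (-13) = 1 and det A = 14·(-13) - 18·(-9) = -182 - (-162) = -20.
So p(s) = det(sI - A) = s^2 - s - 20.
Factor s^2 - s - 20: two numbers with sum 1 and product -20 are 5 and -4, so s^2 - s - 20 = (s - 5)(s + 4).
Hence p(s) = (s - 5) (s + 4), with roots -4, 5.
At least one eigenvalue has non-negative real part, so the system is not asymptotically stable.

-4, 5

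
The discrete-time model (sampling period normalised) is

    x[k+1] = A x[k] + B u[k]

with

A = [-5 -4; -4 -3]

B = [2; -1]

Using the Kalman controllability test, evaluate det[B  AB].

AB = [[-6], [-5]]
Controllability matrix C = [B  AB] = [[2, -6], [-1, -5]]
det(C) = 2·(-5) - (-6)·(-1) = -10 - 6 = -16
Since det(C) ≠ 0, rank(C) = 2 and the system is completely controllable.

-16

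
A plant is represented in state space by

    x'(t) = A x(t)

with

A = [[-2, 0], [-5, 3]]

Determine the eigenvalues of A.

-2, 3

det(sI - A) = s^2 - (tr A)s + det A, with tr A = (-2) + 3 = 1 and det A = (-2)·3 - 0·(-5) = -6 - 0 = -6.
So p(s) = det(sI - A) = s^2 - s - 6.
Factor s^2 - s - 6: two numbers with sum 1 and product -6 are 3 and -2, so s^2 - s - 6 = (s - 3)(s + 2).
Hence p(s) = (s - 3) (s + 2), with roots -2, 3.
At least one eigenvalue has non-negative real part, so the system is not asymptotically stable.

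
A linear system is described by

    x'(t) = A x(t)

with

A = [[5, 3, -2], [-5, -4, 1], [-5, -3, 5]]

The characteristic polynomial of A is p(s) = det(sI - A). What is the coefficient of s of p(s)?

-7

Expand det(sI - A) for the 3×3 matrix.
p(s) = s^3 - 6s^2 - 7s + 15.
(Check: constant term = det(-A) = (-1)^3 det A = 15; coefficient of s^2 = -tr A = -6.)
The coefficient of s is -7.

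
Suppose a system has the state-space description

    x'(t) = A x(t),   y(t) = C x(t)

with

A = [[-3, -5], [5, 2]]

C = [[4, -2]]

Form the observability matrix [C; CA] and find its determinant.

CA = [[-22, -24]]
Observability matrix O = [C; CA] = [[4, -2], [-22, -24]]
det(O) = 4·(-24) - (-2)·(-22) = -96 - 44 = -140
Since det(O) ≠ 0, rank(O) = 2 and the system is completely observable.

-140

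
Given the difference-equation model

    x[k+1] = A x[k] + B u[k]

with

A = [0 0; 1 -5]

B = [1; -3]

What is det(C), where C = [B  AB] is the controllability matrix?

AB = [[0], [16]]
Controllability matrix C = [B  AB] = [[1, 0], [-3, 16]]
det(C) = 1·16 - 0·(-3) = 16 - 0 = 16
Since det(C) ≠ 0, rank(C) = 2 and the system is completely controllable.

16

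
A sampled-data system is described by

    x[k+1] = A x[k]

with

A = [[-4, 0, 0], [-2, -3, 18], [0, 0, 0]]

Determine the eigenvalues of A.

-4, -3, 0

det(zI - A) = z^3 - (tr A)z^2 + (M11 + M22 + M33)z - det A, where Mii is the 2×2 principal minor of A obtained by deleting row i and column i.
tr A = (-4) + (-3) + 0 = -7; M11 = (-3)·0 - 18·0 = 0 - 0 = 0; M22 = (-4)·0 - 0·0 = 0 - 0 = 0; M33 = (-4)·(-3) - 0·(-2) = 12 - 0 = 12; sum of minors = 12.
det A = (-4)·((-3)·0 - 18·0) - 0·((-2)·0 - 18·0) + 0·((-2)·0 - (-3)·0) = (-4)·0 - 0·0 + 0·0 = 0.
So p(z) = det(zI - A) = z^3 + 7z^2 + 12z.
The constant term is 0, so p(z) = z(z^2 + 7z + 12).
Factor z^2 + 7z + 12: two numbers with sum -7 and product 12 are -3 and -4, so z^2 + 7z + 12 = (z + 3)(z + 4).
Hence p(z) = z (z + 3) (z + 4), with roots -4, -3, 0.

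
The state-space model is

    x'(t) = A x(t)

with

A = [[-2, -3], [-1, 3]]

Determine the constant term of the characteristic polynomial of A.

-9

For a 2×2 matrix, det(sI - A) = s^2 - (tr A)s + det A.
tr A = 1, det A = -9.
So p(s) = s^2 - s - 9.
The constant term is -9.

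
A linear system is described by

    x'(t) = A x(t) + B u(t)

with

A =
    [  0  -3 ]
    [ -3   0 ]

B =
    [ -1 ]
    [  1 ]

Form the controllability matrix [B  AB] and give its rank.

AB = [[-3], [3]]
Controllability matrix C = [B  AB] = [[-1, -3], [1, 3]]
Every column of C is a scalar multiple of column 1 = [-1, 1] (multipliers 1, 3), so the columns span a one-dimensional space.
C ≠ 0, hence rank(C) = 1.
rank(C) = 1 < n = 2, so the pair (A, B) is not completely controllable.

1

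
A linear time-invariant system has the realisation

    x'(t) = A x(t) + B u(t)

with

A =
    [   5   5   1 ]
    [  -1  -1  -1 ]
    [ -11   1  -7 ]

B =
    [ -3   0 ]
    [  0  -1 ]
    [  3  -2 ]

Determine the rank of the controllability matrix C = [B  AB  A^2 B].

AB = [[-12, -7], [0, 3], [12, 13]]
A^2B = [[-48, -7], [0, -9], [48, -11]]
Controllability matrix C = [B  AB  A^2B] = [[-3, 0, -12, -7, -48, -7], [0, -1, 0, 3, 0, -9], [3, -2, 12, 13, 48, -11]]
The rows r1, r2, r3 of C are linearly dependent: r1 - 2·r2 + r3 = 0 (check each entry), so rank(C) ≤ 2.
The 2×2 minor from rows 1, 2, columns 1, 2 is (-3)·(-1) - 0·0 = 3 - 0 = 3 ≠ 0, so rank(C) = 2.
rank(C) = 2 < n = 3, so the pair (A, B) is not completely controllable.

2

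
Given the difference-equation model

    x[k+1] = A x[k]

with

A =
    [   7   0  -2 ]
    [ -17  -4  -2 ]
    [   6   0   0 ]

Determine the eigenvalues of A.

-4, 3, 4

det(zI - A) = z^3 - (tr A)z^2 + (M11 + M22 + M33)z - det A, where Mii is the 2×2 principal minor of A obtained by deleting row i and column i.
tr A = 7 + (-4) + 0 = 3; M11 = (-4)·0 - (-2)·0 = 0 - 0 = 0; M22 = 7·0 - (-2)·6 = 0 - (-12) = 12; M33 = 7·(-4) - 0·(-17) = -28 - 0 = -28; sum of minors = -16.
det A = 7·((-4)·0 - (-2)·0) - 0·((-17)·0 - (-2)·6) + (-2)·((-17)·0 - (-4)·6) = 7·0 - 0·12 + (-2)·24 = -48.
So p(z) = det(zI - A) = z^3 - 3z^2 - 16z + 48.
Rational-root test: any integer root divides 48. Testing small divisors, z = 3 works: p(3) = 27 + (-27) + (-48) + 48 = 0, so (z - 3) is a factor.
Dividing, p(z) = (z - 3)(z^2 - 16).
Factor z^2 - 16: two numbers with sum 0 and product -16 are 4 and -4, so z^2 - 16 = (z - 4)(z + 4).
Hence p(z) = (z - 4) (z - 3) (z + 4), with roots -4, 3, 4.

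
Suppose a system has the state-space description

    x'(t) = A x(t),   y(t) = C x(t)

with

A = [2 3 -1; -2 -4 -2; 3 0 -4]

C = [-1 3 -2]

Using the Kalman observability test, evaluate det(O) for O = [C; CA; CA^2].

2151

CA = [[-14, -15, 3]]
CA^2 = [[11, 18, 32]]
Observability matrix O = [C; CA; CA^2] = [[-1, 3, -2], [-14, -15, 3], [11, 18, 32]]
Expanding along the first row, det(O) = (-1)·((-15)·32 - 3·18) - 3·((-14)·32 - 3·11) + (-2)·((-14)·18 - (-15)·11) = (-1)·(-534) - 3·(-481) + (-2)·(-87) = 2151
Since det(O) ≠ 0, rank(O) = 3 and the system is completely observable.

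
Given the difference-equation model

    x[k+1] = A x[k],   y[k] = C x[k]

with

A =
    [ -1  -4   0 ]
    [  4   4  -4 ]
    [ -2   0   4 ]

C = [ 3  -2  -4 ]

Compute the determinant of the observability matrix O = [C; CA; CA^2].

-1712

CA = [[-3, -20, -8]]
CA^2 = [[-61, -68, 48]]
Observability matrix O = [C; CA; CA^2] = [[3, -2, -4], [-3, -20, -8], [-61, -68, 48]]
Expanding along the first row, det(O) = 3·((-20)·48 - (-8)·(-68)) - (-2)·((-3)·48 - (-8)·(-61)) + (-4)·((-3)·(-68) - (-20)·(-61)) = 3·(-1504) - (-2)·(-632) + (-4)·(-1016) = -1712
Since det(O) ≠ 0, rank(O) = 3 and the system is completely observable.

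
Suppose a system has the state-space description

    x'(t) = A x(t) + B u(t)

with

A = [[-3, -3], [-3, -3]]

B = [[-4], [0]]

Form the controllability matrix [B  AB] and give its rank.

2

AB = [[12], [12]]
Controllability matrix C = [B  AB] = [[-4, 12], [0, 12]]
det(C) = (-4)·12 - 12·0 = -48 - 0 = -48 ≠ 0, so rank(C) = 2.
rank(C) = 2 = n, so the pair (A, B) is completely controllable.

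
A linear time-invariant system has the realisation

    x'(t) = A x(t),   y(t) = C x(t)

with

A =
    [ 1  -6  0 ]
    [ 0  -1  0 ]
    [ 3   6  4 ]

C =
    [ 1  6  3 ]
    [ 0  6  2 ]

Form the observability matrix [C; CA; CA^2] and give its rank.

CA = [[10, 6, 12], [6, 6, 8]]
CA^2 = [[46, 6, 48], [30, 6, 32]]
Observability matrix O = [C; CA; CA^2] = [[1, 6, 3], [0, 6, 2], [10, 6, 12], [6, 6, 8], [46, 6, 48], [30, 6, 32]]
The columns c1, c2, c3 of O are linearly dependent: -3·c1 - c2 + 3·c3 = 0 (check each entry), so rank(O) ≤ 2.
The 2×2 minor from rows 1, 2, columns 1, 2 is 1·6 - 6·0 = 6 - 0 = 6 ≠ 0, so rank(O) = 2.
rank(O) = 2 < n = 3, so the pair (A, C) is not completely observable.

2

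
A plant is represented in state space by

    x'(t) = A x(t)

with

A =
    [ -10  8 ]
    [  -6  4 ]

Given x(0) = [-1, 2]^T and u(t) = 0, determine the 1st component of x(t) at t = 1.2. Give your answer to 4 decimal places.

0.8991

det(sI - A) = s^2 - (tr A)s + det A, with tr A = (-10) + 4 = -6 and det A = (-10)·4 - 8·(-6) = -40 - (-48) = 8.
So p(s) = det(sI - A) = s^2 + 6s + 8.
Factor s^2 + 6s + 8: two numbers with sum -6 and product 8 are -2 and -4, so s^2 + 6s + 8 = (s + 2)(s + 4).
Hence p(s) = (s + 2) (s + 4), with roots -4, -2.
The eigenvalues -4, -2 are distinct and real, so A is diagonalisable and x(t) = e^{At} x(0) = V diag(e^{λ_i t}) V^{-1} x(0), where the columns of V are the eigenvectors.
λ = -4: A - (-4)I = [[-6, 8], [-6, 8]]. Row 1 gives (-6)·v1 + 8·v2 = 0, so take v_1 = [4, 3]^T.
λ = -2: A - (-2)I = [[-8, 8], [-6, 6]]. Row 1 gives (-8)·v1 + 8·v2 = 0, so take v_2 = [1, 1]^T.
V = [v_1 v_2] = [[4, 1], [3, 1]] has det V = 1, so V^{-1} = adj(V)/det V = [[1, -1], [-3, 4]].
Modal coordinates z(0) = V^{-1} x(0): 1·(-1) + (-1)·2 = -3; (-3)·(-1) + 4·2 = 11; so z(0) = [-3, 11]^T.
x_1(t) = Σ_i (v_i)_1 · z_i(0) · e^{λ_i t} (row 1 of V times the modal terms).
x_1(1.2) = 4·(-3)·e^{-4·1.2} + 1·11·e^{-2·1.2} = (-12)·0.008230 + 11·0.090718 = 0.8991.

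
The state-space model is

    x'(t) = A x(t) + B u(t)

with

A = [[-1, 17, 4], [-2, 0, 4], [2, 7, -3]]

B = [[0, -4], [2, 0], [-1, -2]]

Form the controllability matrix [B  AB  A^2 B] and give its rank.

AB = [[30, -4], [-4, 0], [17, -2]]
A^2B = [[-30, -4], [8, 0], [-19, -2]]
Controllability matrix C = [B  AB  A^2B] = [[0, -4, 30, -4, -30, -4], [2, 0, -4, 0, 8, 0], [-1, -2, 17, -2, -19, -2]]
The rows r1, r2, r3 of C are linearly dependent: -r1 + r2 + 2·r3 = 0 (check each entry), so rank(C) ≤ 2.
The 2×2 minor from rows 1, 2, columns 1, 2 is 0·0 - (-4)·2 = 0 - (-8) = 8 ≠ 0, so rank(C) = 2.
rank(C) = 2 < n = 3, so the pair (A, B) is not completely controllable.

2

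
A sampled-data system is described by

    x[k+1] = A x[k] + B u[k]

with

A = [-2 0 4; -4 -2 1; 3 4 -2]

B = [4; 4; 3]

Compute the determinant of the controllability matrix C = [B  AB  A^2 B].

AB = [[4], [-21], [22]]
A^2B = [[80], [48], [-116]]
Controllability matrix C = [B  AB  A^2B] = [[4, 4, 80], [4, -21, 48], [3, 22, -116]]
Expanding along the first row, det(C) = 4·((-21)·(-116) - 48·22) - 4·(4·(-116) - 48·3) + 80·(4·22 - (-21)·3) = 4·1380 - 4·(-608) + 80·151 = 20032
Since det(C) ≠ 0, rank(C) = 3 and the system is completely controllable.

20032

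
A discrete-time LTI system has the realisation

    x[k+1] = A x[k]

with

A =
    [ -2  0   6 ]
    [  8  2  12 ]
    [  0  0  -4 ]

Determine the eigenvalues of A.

-4, -2, 2

det(zI - A) = z^3 - (tr A)z^2 + (M11 + M22 + M33)z - det A, where Mii is the 2×2 principal minor of A obtained by deleting row i and column i.
tr A = (-2) + 2 + (-4) = -4; M11 = 2·(-4) - 12·0 = -8 - 0 = -8; M22 = (-2)·(-4) - 6·0 = 8 - 0 = 8; M33 = (-2)·2 - 0·8 = -4 - 0 = -4; sum of minors = -4.
det A = (-2)·(2·(-4) - 12·0) - 0·(8·(-4) - 12·0) + 6·(8·0 - 2·0) = (-2)·(-8) - 0·(-32) + 6·0 = 16.
So p(z) = det(zI - A) = z^3 + 4z^2 - 4z - 16.
Rational-root test: any integer root divides -16. Testing small divisors, z = -2 works: p(-2) = -8 + 16 + 8 + (-16) = 0, so (z + 2) is a factor.
Dividing, p(z) = (z + 2)(z^2 + 2z - 8).
Factor z^2 + 2z - 8: two numbers with sum -2 and product -8 are 2 and -4, so z^2 + 2z - 8 = (z - 2)(z + 4).
Hence p(z) = (z - 2) (z + 2) (z + 4), with roots -4, -2, 2.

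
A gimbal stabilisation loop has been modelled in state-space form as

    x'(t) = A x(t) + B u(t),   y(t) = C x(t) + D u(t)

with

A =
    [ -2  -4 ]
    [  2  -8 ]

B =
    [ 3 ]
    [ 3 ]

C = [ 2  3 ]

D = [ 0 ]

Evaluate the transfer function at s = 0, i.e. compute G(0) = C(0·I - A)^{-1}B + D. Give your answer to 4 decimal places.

G(0) = C(-A)^{-1}B + D = -C A^{-1} B + D.
det A = 24, so A^{-1} = (1/24)·adj(A) = [[-1/3, 1/6], [-1/12, -1/12]]
A^{-1} B = [-1/2, -1/2]^T
C A^{-1} B = -5/2
G(0) = D - C A^{-1} B = 0 - (-5/2) = 5/2 ≈ 2.5000

2.5000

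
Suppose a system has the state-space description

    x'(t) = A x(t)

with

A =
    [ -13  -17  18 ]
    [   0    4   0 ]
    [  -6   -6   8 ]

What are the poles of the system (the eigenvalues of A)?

det(sI - A) = s^3 - (tr A)s^2 + (M11 + M22 + M33)s - det A, where Mii is the 2×2 principal minor of A obtained by deleting row i and column i.
tr A = (-13) + 4 + 8 = -1; M11 = 4·8 - 0·(-6) = 32 - 0 = 32; M22 = (-13)·8 - 18·(-6) = -104 - (-108) = 4; M33 = (-13)·4 - (-17)·0 = -52 - 0 = -52; sum of minors = -16.
det A = (-13)·(4·8 - 0·(-6)) - (-17)·(0·8 - 0·(-6)) + 18·(0·(-6) - 4·(-6)) = (-13)·32 - (-17)·0 + 18·24 = 16.
So p(s) = det(sI - A) = s^3 + s^2 - 16s - 16.
Rational-root test: any integer root divides -16. Testing small divisors, s = -1 works: p(-1) = -1 + 1 + 16 + (-16) = 0, so (s + 1) is a factor.
Dividing, p(s) = (s + 1)(s^2 - 16).
Factor s^2 - 16: two numbers with sum 0 and product -16 are 4 and -4, so s^2 - 16 = (s - 4)(s + 4).
Hence p(s) = (s - 4) (s + 1) (s + 4), with roots -4, -1, 4.
At least one eigenvalue has non-negative real part, so the system is not asymptotically stable.

-4, -1, 4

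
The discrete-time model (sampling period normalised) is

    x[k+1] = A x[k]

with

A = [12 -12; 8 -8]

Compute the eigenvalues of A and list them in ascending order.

0, 4

det(zI - A) = z^2 - (tr A)z + det A, with tr A = 12 + (-8) = 4 and det A = 12·(-8) - (-12)·8 = -96 - (-96) = 0.
So p(z) = det(zI - A) = z^2 - 4z.
Factor z^2 - 4z: two numbers with sum 4 and product 0 are 4 and 0, so z^2 - 4z = z(z - 4).
Hence p(z) = z (z - 4), with roots 0, 4.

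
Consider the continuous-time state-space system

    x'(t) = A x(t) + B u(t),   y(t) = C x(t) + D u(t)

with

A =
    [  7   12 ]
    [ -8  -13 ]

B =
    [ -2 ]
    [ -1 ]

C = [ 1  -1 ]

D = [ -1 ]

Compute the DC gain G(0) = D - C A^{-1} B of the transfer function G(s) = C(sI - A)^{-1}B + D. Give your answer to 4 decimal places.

-13.2000

G(0) = C(-A)^{-1}B + D = -C A^{-1} B + D.
det A = 5, so A^{-1} = (1/5)·adj(A) = [[-13/5, -12/5], [8/5, 7/5]]
A^{-1} B = [38/5, -23/5]^T
C A^{-1} B = 61/5
G(0) = D - C A^{-1} B = -1 - (61/5) = -66/5 ≈ -13.2000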